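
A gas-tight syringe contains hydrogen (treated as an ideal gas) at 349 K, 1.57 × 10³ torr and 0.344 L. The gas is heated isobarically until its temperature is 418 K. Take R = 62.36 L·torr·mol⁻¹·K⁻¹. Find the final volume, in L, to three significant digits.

V₂ ≈ 0.412 L

Isobaric, so V/T is constant: P₂ = P₁; V₂ = V₁·(T₂/T₁) = 0.4120 L.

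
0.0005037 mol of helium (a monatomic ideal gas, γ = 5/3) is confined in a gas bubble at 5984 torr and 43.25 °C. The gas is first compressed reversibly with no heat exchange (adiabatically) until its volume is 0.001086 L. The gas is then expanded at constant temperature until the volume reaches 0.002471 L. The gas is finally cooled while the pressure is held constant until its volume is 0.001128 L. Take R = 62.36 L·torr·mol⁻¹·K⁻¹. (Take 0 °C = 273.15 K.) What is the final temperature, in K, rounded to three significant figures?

T₄ ≈ 192 K

Convert: T₁ = 316.4 K.
From PV = nRT: V₁ = nRT₁/P₁ = 0.001661 L.
Adiabatic (γ = 5/3), T V^(γ−1) and P V^γ constant: T₂ = T₁·(V₁/V₂)^(γ−1) = 420.0 K; P₂ = P₁·(V₁/V₂)^γ = 1.215e+04 torr.
Isothermal, so P V is constant: T₃ = T₂; P₃ = P₂·(V₂/V₃) = 5339 torr.
P constant ⇒ V ∝ T: P₄ = P₃; T₄ = T₃·(V₄/V₃) = 191.7 K.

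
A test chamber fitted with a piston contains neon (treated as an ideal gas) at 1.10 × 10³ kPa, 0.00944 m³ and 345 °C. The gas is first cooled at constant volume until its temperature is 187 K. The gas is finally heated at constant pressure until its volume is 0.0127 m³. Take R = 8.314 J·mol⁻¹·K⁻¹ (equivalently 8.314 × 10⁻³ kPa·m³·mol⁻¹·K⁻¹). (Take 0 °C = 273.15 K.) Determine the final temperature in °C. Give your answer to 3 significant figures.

T₃ ≈ -21.6 °C

Convert: T₁ = 618.1 K.
V constant ⇒ P ∝ T: V₂ = V₁; P₂ = P₁·(T₂/T₁) = 332.8 kPa.
P constant ⇒ V ∝ T: P₃ = P₂; T₃ = T₂·(V₃/V₂) = 251.6 K.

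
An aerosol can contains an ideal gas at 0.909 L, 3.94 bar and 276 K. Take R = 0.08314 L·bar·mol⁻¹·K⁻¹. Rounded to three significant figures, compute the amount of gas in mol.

PV = nRT ⇒ n = PV/(RT) = (3.94 × 0.909) / (0.08314 × 276)

n ≈ 0.156 mol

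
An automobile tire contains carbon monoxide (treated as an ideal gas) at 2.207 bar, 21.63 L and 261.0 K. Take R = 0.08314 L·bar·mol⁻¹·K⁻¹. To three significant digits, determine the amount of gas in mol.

n ≈ 2.20 mol

PV = nRT ⇒ n = PV/(RT) = (2.207 × 21.63) / (0.08314 × 261.0)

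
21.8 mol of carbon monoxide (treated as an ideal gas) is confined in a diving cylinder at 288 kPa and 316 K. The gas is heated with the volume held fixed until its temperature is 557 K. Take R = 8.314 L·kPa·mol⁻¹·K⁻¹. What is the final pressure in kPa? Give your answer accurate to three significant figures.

P₂ ≈ 508 kPa

From PV = nRT: V₁ = nRT₁/P₁ = 198.9 L.
Isochoric, so P/T is constant: V₂ = V₁; P₂ = P₁·(T₂/T₁) = 507.6 kPa.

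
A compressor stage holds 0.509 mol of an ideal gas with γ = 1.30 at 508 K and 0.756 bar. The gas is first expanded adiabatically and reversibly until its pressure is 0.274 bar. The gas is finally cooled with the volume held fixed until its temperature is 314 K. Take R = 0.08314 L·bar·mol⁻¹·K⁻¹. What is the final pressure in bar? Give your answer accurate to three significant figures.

P₃ ≈ 0.214 bar

From PV = nRT: V₁ = nRT₁/P₁ = 28.44 L.
Adiabatic (γ = 1.30), T V^(γ−1) and P V^γ constant: T₂ = T₁·(P₂/P₁)^((γ−1)/γ) = 401.9 K; V₂ = V₁·(P₁/P₂)^(1/γ) = 62.08 L.
V constant ⇒ P ∝ T: V₃ = V₂; P₃ = P₂·(T₃/T₂) = 0.2141 bar.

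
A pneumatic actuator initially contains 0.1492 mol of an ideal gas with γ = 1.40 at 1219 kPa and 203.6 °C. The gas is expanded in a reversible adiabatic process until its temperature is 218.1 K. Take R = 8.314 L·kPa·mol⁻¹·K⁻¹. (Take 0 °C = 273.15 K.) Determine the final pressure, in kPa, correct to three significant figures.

Convert: T₁ = 476.8 K.
From PV = nRT: V₁ = nRT₁/P₁ = 0.4851 L.
Reversible adiabatic, γ = 1.40: P₂ = P₁·(T₂/T₁)^(γ/(γ−1)) = 78.94 kPa; V₂ = V₁·(T₁/T₂)^(1/(γ−1)) = 3.427 L.

P₂ ≈ 78.9 kPa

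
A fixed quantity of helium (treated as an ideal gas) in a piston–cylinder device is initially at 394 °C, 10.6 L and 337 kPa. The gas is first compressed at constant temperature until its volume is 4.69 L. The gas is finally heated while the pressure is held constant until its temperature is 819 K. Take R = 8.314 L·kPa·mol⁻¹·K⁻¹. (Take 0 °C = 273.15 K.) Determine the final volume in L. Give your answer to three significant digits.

Convert: T₁ = 667.1 K.
Isothermal, so P V is constant: T₂ = T₁; P₂ = P₁·(V₁/V₂) = 761.7 kPa.
Isobaric, so V/T is constant: P₃ = P₂; V₃ = V₂·(T₃/T₂) = 5.757 L.

V₃ ≈ 5.76 L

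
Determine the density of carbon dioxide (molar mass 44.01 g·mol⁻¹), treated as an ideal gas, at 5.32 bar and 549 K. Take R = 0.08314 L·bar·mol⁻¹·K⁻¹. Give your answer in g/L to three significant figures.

ρ = PM/(RT) = (5.32 × 44.01) / (0.08314 × 549.0)

ρ ≈ 5.13 g/L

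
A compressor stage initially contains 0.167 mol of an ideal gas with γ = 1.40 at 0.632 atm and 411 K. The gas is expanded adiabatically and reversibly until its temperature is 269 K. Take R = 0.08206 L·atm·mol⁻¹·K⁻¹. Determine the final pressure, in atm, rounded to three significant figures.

From PV = nRT: V₁ = nRT₁/P₁ = 8.912 L.
Adiabatic (γ = 1.40), T V^(γ−1) and P V^γ constant: P₂ = P₁·(T₂/T₁)^(γ/(γ−1)) = 0.1434 atm; V₂ = V₁·(T₁/T₂)^(1/(γ−1)) = 25.72 L.

P₂ ≈ 0.143 atm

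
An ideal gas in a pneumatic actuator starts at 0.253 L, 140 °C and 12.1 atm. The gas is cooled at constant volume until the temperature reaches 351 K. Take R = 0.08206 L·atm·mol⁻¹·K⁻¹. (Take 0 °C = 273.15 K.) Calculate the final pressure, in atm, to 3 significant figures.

Convert: T₁ = 413.1 K.
V constant ⇒ P ∝ T: V₂ = V₁; P₂ = P₁·(T₂/T₁) = 10.28 atm.

P₂ ≈ 10.3 atm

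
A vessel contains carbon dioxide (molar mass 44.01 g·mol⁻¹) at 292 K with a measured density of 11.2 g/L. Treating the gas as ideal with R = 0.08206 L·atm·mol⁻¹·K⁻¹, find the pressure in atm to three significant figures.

P ≈ 6.10 atm

ρ = PM/(RT) ⇒ P = ρRT/M = (11.2 × 0.08206 × 292.0) / 44.01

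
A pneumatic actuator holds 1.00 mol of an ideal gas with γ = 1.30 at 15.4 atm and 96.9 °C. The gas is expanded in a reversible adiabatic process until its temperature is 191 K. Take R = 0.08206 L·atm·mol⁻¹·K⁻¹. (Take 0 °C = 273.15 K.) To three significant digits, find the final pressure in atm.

Convert: T₁ = 370.0 K.
From PV = nRT: V₁ = nRT₁/P₁ = 1.972 L.
Adiabatic (γ = 1.30), T V^(γ−1) and P V^γ constant: P₂ = P₁·(T₂/T₁)^(γ/(γ−1)) = 0.8767 atm; V₂ = V₁·(T₁/T₂)^(1/(γ−1)) = 17.88 L.

P₂ ≈ 0.877 atm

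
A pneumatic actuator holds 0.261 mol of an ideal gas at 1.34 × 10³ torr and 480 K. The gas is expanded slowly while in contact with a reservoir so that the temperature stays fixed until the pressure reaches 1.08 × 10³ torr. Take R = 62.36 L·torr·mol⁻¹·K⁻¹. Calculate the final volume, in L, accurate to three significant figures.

V₂ ≈ 7.23 L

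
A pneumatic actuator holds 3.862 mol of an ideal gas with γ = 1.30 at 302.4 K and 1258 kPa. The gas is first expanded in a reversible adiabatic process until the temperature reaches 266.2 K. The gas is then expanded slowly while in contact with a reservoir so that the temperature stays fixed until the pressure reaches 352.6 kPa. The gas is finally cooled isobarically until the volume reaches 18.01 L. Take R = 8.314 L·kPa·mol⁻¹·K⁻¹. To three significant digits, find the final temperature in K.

T₄ ≈ 198 K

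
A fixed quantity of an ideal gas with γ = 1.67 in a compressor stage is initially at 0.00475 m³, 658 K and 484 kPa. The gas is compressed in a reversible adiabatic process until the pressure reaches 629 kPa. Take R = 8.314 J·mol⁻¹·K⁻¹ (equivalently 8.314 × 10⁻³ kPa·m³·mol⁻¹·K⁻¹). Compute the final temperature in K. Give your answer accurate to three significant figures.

Reversible adiabatic, γ = 1.67: T₂ = T₁·(P₂/P₁)^((γ−1)/γ) = 730.9 K; V₂ = V₁·(P₁/P₂)^(1/γ) = 0.004060 m³.

T₂ ≈ 731 K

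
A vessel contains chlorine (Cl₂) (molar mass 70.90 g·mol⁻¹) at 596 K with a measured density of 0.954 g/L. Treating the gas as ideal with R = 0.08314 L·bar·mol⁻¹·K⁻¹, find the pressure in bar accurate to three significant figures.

P ≈ 0.667 bar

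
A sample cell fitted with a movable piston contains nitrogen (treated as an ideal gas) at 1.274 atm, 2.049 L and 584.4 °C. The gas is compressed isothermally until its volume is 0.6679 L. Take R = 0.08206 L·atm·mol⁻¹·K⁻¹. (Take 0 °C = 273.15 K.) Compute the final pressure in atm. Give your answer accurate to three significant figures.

P₂ ≈ 3.91 atm

Convert: T₁ = 857.5 K.
Isothermal, so P V is constant: T₂ = T₁; P₂ = P₁·(V₁/V₂) = 3.908 atm.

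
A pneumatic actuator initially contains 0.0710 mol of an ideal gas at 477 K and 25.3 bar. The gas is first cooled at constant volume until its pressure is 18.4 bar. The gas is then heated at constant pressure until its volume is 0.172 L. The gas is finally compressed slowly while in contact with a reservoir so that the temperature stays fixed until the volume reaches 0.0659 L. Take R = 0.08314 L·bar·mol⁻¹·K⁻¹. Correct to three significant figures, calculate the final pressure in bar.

P₄ ≈ 48.0 bar

From PV = nRT: V₁ = nRT₁/P₁ = 0.1113 L.
V constant ⇒ P ∝ T: V₂ = V₁; T₂ = T₁·(P₂/P₁) = 346.9 K.
Isobaric, so V/T is constant: P₃ = P₂; T₃ = T₂·(V₃/V₂) = 536.1 K.
T constant ⇒ Boyle's law P V = const: T₄ = T₃; P₄ = P₃·(V₃/V₄) = 48.02 bar.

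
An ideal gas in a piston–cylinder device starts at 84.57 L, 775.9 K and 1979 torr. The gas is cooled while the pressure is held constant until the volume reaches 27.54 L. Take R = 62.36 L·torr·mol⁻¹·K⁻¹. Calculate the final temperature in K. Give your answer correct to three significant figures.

T₂ ≈ 253 K

Isobaric, so V/T is constant: P₂ = P₁; T₂ = T₁·(V₂/V₁) = 252.7 K.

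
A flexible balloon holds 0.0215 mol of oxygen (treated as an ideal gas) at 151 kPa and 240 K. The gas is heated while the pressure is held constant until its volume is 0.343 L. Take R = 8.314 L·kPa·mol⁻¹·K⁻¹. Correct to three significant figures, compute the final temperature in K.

From PV = nRT: V₁ = nRT₁/P₁ = 0.2841 L.
Isobaric, so V/T is constant: P₂ = P₁; T₂ = T₁·(V₂/V₁) = 289.7 K.

T₂ ≈ 290 K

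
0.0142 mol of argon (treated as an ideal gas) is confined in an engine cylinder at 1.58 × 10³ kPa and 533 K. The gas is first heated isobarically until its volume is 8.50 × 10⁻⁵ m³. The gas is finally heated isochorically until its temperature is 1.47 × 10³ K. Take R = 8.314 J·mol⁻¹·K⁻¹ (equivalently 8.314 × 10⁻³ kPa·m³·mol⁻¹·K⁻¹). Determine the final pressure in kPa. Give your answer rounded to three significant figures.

P₃ ≈ 2.04e+03 kPa

From PV = nRT: V₁ = nRT₁/P₁ = 3.983e-05 m³.
P constant ⇒ V ∝ T: P₂ = P₁; T₂ = T₁·(V₂/V₁) = 1138 K.
Isochoric, so P/T is constant: V₃ = V₂; P₃ = P₂·(T₃/T₂) = 2042 kPa.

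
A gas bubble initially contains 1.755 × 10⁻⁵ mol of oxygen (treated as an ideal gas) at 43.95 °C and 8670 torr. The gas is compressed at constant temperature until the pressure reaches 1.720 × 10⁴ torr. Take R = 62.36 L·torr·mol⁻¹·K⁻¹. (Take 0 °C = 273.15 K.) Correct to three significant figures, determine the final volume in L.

Convert: T₁ = 317.1 K.
From PV = nRT: V₁ = nRT₁/P₁ = 4.003e-05 L.
T constant ⇒ Boyle's law P V = const: T₂ = T₁; V₂ = V₁·(P₁/P₂) = 2.018e-05 L.

V₂ ≈ 2.02e-05 L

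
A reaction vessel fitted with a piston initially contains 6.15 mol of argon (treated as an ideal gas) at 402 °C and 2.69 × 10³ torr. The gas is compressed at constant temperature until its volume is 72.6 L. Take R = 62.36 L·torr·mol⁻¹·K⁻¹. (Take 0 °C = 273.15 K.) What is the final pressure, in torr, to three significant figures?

Convert: T₁ = 675.1 K.
From PV = nRT: V₁ = nRT₁/P₁ = 96.26 L.
Isothermal, so P V is constant: T₂ = T₁; P₂ = P₁·(V₁/V₂) = 3567 torr.

P₂ ≈ 3.57e+03 torr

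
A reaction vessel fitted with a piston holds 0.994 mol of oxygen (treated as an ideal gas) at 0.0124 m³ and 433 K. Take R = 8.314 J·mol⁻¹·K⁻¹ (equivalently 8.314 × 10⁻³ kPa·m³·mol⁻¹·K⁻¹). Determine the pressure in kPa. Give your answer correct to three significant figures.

PV = nRT ⇒ P = nRT/V = (0.994 × 8.314 × 10⁻³ × 433) / 0.0124

P ≈ 289 kPa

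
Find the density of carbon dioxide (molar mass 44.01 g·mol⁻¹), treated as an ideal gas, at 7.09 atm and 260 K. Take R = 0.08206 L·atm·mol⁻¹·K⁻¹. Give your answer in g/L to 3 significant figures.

ρ = PM/(RT) = (7.09 × 44.01) / (0.08206 × 260.0)

ρ ≈ 14.6 g/L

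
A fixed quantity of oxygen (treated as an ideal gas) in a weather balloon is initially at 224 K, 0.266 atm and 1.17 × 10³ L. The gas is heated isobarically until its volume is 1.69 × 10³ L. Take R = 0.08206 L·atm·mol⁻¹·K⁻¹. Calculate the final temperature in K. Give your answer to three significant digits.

P constant ⇒ V ∝ T: P₂ = P₁; T₂ = T₁·(V₂/V₁) = 323.6 K.

T₂ ≈ 324 K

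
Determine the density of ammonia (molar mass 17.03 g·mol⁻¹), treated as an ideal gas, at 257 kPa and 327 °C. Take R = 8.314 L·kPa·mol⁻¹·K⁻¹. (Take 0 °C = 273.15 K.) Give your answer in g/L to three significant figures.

ρ = PM/(RT) = (257 × 17.03) / (8.314 × 600.1)

ρ ≈ 0.877 g/L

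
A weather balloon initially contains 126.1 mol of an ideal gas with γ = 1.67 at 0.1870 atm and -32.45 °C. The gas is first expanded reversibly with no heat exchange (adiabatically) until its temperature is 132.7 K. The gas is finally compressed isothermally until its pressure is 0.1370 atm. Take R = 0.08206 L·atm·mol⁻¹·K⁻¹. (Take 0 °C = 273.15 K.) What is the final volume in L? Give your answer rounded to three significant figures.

Convert: T₁ = 240.7 K.
From PV = nRT: V₁ = nRT₁/P₁ = 1.332e+04 L.
Reversible adiabatic, γ = 1.67: P₂ = P₁·(T₂/T₁)^(γ/(γ−1)) = 0.04239 atm; V₂ = V₁·(T₁/T₂)^(1/(γ−1)) = 3.239e+04 L.
Isothermal, so P V is constant: T₃ = T₂; V₃ = V₂·(P₂/P₃) = 1.002e+04 L.

V₃ ≈ 1.00e+04 L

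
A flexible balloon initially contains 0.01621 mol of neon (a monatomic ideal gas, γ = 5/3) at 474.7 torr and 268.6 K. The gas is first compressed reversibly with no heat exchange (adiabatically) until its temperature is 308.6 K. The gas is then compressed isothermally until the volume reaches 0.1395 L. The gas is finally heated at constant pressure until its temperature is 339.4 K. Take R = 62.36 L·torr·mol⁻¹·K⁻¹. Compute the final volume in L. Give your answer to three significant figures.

V₄ ≈ 0.153 L

From PV = nRT: V₁ = nRT₁/P₁ = 0.5720 L.
Reversible adiabatic, γ = 5/3: P₂ = P₁·(T₂/T₁)^(γ/(γ−1)) = 671.7 torr; V₂ = V₁·(T₁/T₂)^(1/(γ−1)) = 0.4645 L.
T constant ⇒ Boyle's law P V = const: T₃ = T₂; P₃ = P₂·(V₂/V₃) = 2236 torr.
Isobaric, so V/T is constant: P₄ = P₃; V₄ = V₃·(T₄/T₃) = 0.1534 L.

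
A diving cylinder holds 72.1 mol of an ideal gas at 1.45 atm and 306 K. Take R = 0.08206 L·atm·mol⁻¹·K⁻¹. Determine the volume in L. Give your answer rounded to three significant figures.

V ≈ 1.25e+03 L

PV = nRT ⇒ V = nRT/P = (72.1 × 0.08206 × 306) / 1.45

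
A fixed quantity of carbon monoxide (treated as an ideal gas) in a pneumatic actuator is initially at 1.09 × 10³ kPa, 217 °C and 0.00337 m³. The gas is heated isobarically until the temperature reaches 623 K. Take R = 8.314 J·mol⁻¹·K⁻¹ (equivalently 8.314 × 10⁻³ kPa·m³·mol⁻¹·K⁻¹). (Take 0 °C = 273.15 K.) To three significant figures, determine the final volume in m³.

Convert: T₁ = 490.1 K.
P constant ⇒ V ∝ T: P₂ = P₁; V₂ = V₁·(T₂/T₁) = 0.004283 m³.

V₂ ≈ 0.00428 m³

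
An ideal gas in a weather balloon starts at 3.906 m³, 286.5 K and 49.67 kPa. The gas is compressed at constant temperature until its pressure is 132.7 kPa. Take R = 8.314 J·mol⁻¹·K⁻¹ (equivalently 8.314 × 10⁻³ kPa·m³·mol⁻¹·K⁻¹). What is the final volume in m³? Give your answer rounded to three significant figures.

V₂ ≈ 1.46 m³

T constant ⇒ Boyle's law P V = const: T₂ = T₁; V₂ = V₁·(P₁/P₂) = 1.462 m³.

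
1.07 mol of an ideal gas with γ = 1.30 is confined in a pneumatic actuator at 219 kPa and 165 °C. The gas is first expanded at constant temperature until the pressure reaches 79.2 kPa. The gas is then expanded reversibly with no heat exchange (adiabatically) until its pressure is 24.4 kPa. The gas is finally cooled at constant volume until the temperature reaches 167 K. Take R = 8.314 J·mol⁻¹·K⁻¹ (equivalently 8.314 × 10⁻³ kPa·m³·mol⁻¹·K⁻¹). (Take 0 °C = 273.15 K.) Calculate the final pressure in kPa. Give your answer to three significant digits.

P₄ ≈ 12.2 kPa

Convert: T₁ = 438.1 K.
From PV = nRT: V₁ = nRT₁/P₁ = 0.01780 m³.
T constant ⇒ Boyle's law P V = const: T₂ = T₁; V₂ = V₁·(P₁/P₂) = 0.04921 m³.
Reversible adiabatic, γ = 1.30: T₃ = T₂·(P₃/P₂)^((γ−1)/γ) = 333.9 K; V₃ = V₂·(P₂/P₃)^(1/γ) = 0.1217 m³.
Isochoric, so P/T is constant: V₄ = V₃; P₄ = P₃·(T₄/T₃) = 12.20 kPa.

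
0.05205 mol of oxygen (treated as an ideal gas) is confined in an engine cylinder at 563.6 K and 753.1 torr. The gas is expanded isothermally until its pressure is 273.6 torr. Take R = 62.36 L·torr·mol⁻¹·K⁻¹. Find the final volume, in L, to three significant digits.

V₂ ≈ 6.69 L

From PV = nRT: V₁ = nRT₁/P₁ = 2.429 L.
T constant ⇒ Boyle's law P V = const: T₂ = T₁; V₂ = V₁·(P₁/P₂) = 6.686 L.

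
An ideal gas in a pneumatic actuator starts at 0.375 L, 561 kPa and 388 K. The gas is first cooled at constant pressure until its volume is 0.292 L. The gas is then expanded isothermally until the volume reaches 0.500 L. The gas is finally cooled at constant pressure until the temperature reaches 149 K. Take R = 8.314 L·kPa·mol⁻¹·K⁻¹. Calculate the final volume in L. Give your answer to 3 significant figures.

P constant ⇒ V ∝ T: P₂ = P₁; T₂ = T₁·(V₂/V₁) = 302.1 K.
Isothermal, so P V is constant: T₃ = T₂; P₃ = P₂·(V₂/V₃) = 327.6 kPa.
Isobaric, so V/T is constant: P₄ = P₃; V₄ = V₃·(T₄/T₃) = 0.2466 L.

V₄ ≈ 0.247 L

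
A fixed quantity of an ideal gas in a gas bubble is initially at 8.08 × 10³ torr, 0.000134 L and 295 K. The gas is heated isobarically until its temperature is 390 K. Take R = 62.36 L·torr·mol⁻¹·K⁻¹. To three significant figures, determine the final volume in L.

P constant ⇒ V ∝ T: P₂ = P₁; V₂ = V₁·(T₂/T₁) = 0.0001772 L.

V₂ ≈ 0.000177 L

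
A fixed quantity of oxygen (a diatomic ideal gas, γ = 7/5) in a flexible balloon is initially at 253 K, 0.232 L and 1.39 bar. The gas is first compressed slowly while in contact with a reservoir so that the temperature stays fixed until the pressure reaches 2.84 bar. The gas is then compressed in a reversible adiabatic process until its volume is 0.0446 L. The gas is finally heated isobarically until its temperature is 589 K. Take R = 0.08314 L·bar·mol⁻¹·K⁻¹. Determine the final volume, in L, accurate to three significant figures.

V₄ ≈ 0.0714 L

T constant ⇒ Boyle's law P V = const: T₂ = T₁; V₂ = V₁·(P₁/P₂) = 0.1135 L.
Adiabatic (γ = 7/5), T V^(γ−1) and P V^γ constant: T₃ = T₂·(V₂/V₃)^(γ−1) = 367.7 K; P₃ = P₂·(V₂/V₃)^γ = 10.51 bar.
P constant ⇒ V ∝ T: P₄ = P₃; V₄ = V₃·(T₄/T₃) = 0.07145 L.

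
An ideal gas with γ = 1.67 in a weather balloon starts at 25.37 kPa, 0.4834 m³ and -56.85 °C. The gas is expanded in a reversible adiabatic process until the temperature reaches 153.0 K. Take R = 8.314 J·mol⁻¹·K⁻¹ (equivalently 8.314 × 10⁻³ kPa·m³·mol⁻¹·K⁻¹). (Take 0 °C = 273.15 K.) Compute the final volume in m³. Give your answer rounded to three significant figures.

V₂ ≈ 0.810 m³

Convert: T₁ = 216.3 K.
Adiabatic (γ = 1.67), T V^(γ−1) and P V^γ constant: P₂ = P₁·(T₂/T₁)^(γ/(γ−1)) = 10.70 kPa; V₂ = V₁·(T₁/T₂)^(1/(γ−1)) = 0.8105 m³.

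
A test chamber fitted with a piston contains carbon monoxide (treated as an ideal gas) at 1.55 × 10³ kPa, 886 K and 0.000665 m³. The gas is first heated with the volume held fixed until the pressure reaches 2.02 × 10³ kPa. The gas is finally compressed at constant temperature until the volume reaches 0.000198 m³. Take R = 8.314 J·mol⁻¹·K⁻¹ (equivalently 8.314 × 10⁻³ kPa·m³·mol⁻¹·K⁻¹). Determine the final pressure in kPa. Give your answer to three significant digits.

P₃ ≈ 6.78e+03 kPa

Isochoric, so P/T is constant: V₂ = V₁; T₂ = T₁·(P₂/P₁) = 1155 K.
T constant ⇒ Boyle's law P V = const: T₃ = T₂; P₃ = P₂·(V₂/V₃) = 6784 kPa.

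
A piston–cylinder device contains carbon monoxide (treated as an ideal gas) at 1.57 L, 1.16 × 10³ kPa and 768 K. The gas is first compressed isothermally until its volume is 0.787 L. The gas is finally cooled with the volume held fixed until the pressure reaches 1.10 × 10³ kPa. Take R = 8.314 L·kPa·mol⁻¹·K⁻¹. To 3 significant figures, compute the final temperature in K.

T₃ ≈ 365 K

T constant ⇒ Boyle's law P V = const: T₂ = T₁; P₂ = P₁·(V₁/V₂) = 2314 kPa.
Isochoric, so P/T is constant: V₃ = V₂; T₃ = T₂·(P₃/P₂) = 365.1 K.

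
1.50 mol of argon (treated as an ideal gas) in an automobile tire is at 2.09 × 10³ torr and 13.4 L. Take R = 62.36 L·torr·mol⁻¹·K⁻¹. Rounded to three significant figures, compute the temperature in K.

T ≈ 299 K

PV = nRT ⇒ T = PV/(nR) = (2.09e+03 × 13.4) / (1.50 × 62.36)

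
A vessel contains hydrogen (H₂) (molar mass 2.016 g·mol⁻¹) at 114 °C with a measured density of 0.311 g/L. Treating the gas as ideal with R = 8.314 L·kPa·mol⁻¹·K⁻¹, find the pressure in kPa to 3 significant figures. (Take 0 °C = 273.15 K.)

ρ = PM/(RT) ⇒ P = ρRT/M = (0.311 × 8.314 × 387.1) / 2.016

P ≈ 497 kPa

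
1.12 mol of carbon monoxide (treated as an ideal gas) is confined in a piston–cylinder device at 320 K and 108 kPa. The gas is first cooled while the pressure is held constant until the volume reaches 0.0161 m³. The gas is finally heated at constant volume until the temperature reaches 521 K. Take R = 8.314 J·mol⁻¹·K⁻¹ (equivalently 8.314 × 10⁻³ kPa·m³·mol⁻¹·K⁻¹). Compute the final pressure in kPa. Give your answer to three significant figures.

From PV = nRT: V₁ = nRT₁/P₁ = 0.02759 m³.
Isobaric, so V/T is constant: P₂ = P₁; T₂ = T₁·(V₂/V₁) = 186.7 K.
V constant ⇒ P ∝ T: V₃ = V₂; P₃ = P₂·(T₃/T₂) = 301.3 kPa.

P₃ ≈ 301 kPa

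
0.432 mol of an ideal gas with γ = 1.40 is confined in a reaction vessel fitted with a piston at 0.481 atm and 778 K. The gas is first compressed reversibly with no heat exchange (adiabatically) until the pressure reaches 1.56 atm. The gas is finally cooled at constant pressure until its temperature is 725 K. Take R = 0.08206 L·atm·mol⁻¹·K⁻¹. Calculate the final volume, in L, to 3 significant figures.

From PV = nRT: V₁ = nRT₁/P₁ = 57.34 L.
Reversible adiabatic, γ = 1.40: T₂ = T₁·(P₂/P₁)^((γ−1)/γ) = 1089 K; V₂ = V₁·(P₁/P₂)^(1/γ) = 24.74 L.
Isobaric, so V/T is constant: P₃ = P₂; V₃ = V₂·(T₃/T₂) = 16.48 L.

V₃ ≈ 16.5 L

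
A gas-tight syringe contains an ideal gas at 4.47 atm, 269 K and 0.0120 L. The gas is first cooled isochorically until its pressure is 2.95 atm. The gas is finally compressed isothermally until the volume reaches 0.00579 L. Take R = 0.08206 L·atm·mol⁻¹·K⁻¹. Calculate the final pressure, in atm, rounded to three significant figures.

P₃ ≈ 6.11 atm

Isochoric, so P/T is constant: V₂ = V₁; T₂ = T₁·(P₂/P₁) = 177.5 K.
T constant ⇒ Boyle's law P V = const: T₃ = T₂; P₃ = P₂·(V₂/V₃) = 6.114 atm.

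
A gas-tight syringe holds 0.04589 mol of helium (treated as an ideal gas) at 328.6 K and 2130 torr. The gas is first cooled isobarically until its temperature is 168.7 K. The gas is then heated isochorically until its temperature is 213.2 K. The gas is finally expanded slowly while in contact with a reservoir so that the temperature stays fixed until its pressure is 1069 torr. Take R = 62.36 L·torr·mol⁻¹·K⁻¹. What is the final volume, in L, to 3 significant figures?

From PV = nRT: V₁ = nRT₁/P₁ = 0.4415 L.
P constant ⇒ V ∝ T: P₂ = P₁; V₂ = V₁·(T₂/T₁) = 0.2267 L.
V constant ⇒ P ∝ T: V₃ = V₂; P₃ = P₂·(T₃/T₂) = 2692 torr.
Isothermal, so P V is constant: T₄ = T₃; V₄ = V₃·(P₃/P₄) = 0.5707 L.

V₄ ≈ 0.571 L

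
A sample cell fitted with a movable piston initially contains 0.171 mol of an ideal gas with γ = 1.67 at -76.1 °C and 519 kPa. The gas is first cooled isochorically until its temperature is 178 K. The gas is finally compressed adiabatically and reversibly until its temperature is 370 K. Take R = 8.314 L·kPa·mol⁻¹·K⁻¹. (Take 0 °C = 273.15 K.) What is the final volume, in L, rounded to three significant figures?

V₃ ≈ 0.181 L

Convert: T₁ = 197.0 K.
From PV = nRT: V₁ = nRT₁/P₁ = 0.5398 L.
Isochoric, so P/T is constant: V₂ = V₁; P₂ = P₁·(T₂/T₁) = 468.8 kPa.
Reversible adiabatic, γ = 1.67: P₃ = P₂·(T₃/T₂)^(γ/(γ−1)) = 2905 kPa; V₃ = V₂·(T₂/T₃)^(1/(γ−1)) = 0.1811 L.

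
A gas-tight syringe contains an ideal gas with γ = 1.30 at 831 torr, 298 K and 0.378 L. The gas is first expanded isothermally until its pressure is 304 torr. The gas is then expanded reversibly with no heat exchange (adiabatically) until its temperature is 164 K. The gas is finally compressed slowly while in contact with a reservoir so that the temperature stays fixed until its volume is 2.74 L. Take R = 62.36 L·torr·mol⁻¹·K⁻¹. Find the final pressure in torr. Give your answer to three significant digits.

P₄ ≈ 63.1 torr

T constant ⇒ Boyle's law P V = const: T₂ = T₁; V₂ = V₁·(P₁/P₂) = 1.033 L.
Reversible adiabatic, γ = 1.30: P₃ = P₂·(T₃/T₂)^(γ/(γ−1)) = 22.85 torr; V₃ = V₂·(T₂/T₃)^(1/(γ−1)) = 7.565 L.
Isothermal, so P V is constant: T₄ = T₃; P₄ = P₃·(V₃/V₄) = 63.09 torr.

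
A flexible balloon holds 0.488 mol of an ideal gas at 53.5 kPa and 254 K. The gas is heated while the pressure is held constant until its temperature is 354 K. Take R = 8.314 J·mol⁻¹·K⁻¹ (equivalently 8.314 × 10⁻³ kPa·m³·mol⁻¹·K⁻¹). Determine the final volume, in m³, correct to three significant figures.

V₂ ≈ 0.0268 m³

From PV = nRT: V₁ = nRT₁/P₁ = 0.01926 m³.
Isobaric, so V/T is constant: P₂ = P₁; V₂ = V₁·(T₂/T₁) = 0.02685 m³.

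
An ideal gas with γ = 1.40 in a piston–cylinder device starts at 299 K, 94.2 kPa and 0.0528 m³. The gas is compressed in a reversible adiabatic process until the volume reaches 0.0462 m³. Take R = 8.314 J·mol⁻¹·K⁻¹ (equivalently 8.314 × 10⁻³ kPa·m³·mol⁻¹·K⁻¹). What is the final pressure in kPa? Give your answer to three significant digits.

P₂ ≈ 114 kPa

Reversible adiabatic, γ = 1.40: T₂ = T₁·(V₁/V₂)^(γ−1) = 315.4 K; P₂ = P₁·(V₁/V₂)^γ = 113.6 kPa.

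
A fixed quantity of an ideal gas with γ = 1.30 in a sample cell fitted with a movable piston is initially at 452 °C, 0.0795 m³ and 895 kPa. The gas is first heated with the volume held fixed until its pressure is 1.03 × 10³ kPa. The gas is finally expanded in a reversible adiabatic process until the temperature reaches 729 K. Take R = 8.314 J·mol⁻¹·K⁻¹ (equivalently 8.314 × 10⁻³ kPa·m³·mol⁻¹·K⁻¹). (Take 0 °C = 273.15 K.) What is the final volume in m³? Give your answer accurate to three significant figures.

V₃ ≈ 0.125 m³

Convert: T₁ = 725.1 K.
Isochoric, so P/T is constant: V₂ = V₁; T₂ = T₁·(P₂/P₁) = 834.5 K.
Reversible adiabatic, γ = 1.30: P₃ = P₂·(T₃/T₂)^(γ/(γ−1)) = 573.3 kPa; V₃ = V₂·(T₂/T₃)^(1/(γ−1)) = 0.1248 m³.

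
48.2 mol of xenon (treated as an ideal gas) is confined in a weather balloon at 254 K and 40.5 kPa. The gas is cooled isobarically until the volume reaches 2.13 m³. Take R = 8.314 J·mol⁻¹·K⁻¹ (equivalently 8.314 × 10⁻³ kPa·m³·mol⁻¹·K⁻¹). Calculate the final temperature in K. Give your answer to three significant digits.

T₂ ≈ 215 K

From PV = nRT: V₁ = nRT₁/P₁ = 2.513 m³.
Isobaric, so V/T is constant: P₂ = P₁; T₂ = T₁·(V₂/V₁) = 215.3 K.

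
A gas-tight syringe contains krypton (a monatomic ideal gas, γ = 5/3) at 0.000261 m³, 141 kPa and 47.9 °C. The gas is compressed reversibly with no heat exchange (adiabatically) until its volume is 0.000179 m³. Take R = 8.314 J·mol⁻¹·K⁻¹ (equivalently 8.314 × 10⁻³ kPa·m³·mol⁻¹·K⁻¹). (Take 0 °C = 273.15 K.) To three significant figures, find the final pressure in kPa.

Convert: T₁ = 321.0 K.
Adiabatic (γ = 5/3), T V^(γ−1) and P V^γ constant: T₂ = T₁·(V₁/V₂)^(γ−1) = 412.8 K; P₂ = P₁·(V₁/V₂)^γ = 264.4 kPa.

P₂ ≈ 264 kPa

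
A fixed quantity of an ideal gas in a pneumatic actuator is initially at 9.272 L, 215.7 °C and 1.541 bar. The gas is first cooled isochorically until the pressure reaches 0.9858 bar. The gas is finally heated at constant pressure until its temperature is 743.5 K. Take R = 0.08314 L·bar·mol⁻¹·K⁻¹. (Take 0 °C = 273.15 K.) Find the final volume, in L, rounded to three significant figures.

V₃ ≈ 22.0 L

Convert: T₁ = 488.8 K.
V constant ⇒ P ∝ T: V₂ = V₁; T₂ = T₁·(P₂/P₁) = 312.7 K.
Isobaric, so V/T is constant: P₃ = P₂; V₃ = V₂·(T₃/T₂) = 22.04 L.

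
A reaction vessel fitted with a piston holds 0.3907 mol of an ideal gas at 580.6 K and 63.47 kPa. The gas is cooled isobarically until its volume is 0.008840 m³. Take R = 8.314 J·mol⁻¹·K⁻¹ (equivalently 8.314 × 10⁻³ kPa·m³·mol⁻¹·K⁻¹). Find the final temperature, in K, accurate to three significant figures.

T₂ ≈ 173 K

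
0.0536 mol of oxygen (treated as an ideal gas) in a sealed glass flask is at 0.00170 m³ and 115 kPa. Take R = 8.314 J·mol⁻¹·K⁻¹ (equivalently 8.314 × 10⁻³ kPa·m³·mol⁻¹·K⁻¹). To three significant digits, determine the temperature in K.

T ≈ 439 K

PV = nRT ⇒ T = PV/(nR) = (115 × 0.00170) / (0.0536 × 8.314 × 10⁻³)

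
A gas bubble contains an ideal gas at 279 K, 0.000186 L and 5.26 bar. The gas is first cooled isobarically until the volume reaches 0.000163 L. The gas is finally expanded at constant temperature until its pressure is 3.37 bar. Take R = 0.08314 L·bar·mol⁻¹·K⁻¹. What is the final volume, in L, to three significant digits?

P constant ⇒ V ∝ T: P₂ = P₁; T₂ = T₁·(V₂/V₁) = 244.5 K.
Isothermal, so P V is constant: T₃ = T₂; V₃ = V₂·(P₂/P₃) = 0.0002544 L.

V₃ ≈ 0.000254 L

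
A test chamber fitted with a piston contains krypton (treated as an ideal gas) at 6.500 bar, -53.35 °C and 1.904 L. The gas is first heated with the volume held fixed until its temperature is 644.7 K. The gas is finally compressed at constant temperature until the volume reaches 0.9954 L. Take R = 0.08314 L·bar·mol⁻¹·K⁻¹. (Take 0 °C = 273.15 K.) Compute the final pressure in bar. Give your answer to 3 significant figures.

P₃ ≈ 36.5 bar

Convert: T₁ = 219.8 K.
V constant ⇒ P ∝ T: V₂ = V₁; P₂ = P₁·(T₂/T₁) = 19.07 bar.
T constant ⇒ Boyle's law P V = const: T₃ = T₂; P₃ = P₂·(V₂/V₃) = 36.47 bar.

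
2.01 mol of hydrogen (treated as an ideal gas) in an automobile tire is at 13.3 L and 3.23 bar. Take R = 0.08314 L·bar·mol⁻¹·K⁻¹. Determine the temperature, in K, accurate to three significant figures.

T ≈ 257 K

PV = nRT ⇒ T = PV/(nR) = (3.23 × 13.3) / (2.01 × 0.08314)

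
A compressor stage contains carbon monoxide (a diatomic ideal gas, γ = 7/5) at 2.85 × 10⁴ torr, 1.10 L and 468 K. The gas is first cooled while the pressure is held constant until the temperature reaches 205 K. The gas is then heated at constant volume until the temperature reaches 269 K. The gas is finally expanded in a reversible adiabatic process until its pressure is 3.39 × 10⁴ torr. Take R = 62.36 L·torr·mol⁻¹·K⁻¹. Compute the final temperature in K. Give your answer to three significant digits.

P constant ⇒ V ∝ T: P₂ = P₁; V₂ = V₁·(T₂/T₁) = 0.4818 L.
V constant ⇒ P ∝ T: V₃ = V₂; P₃ = P₂·(T₃/T₂) = 3.740e+04 torr.
Reversible adiabatic, γ = 7/5: T₄ = T₃·(P₄/P₃)^((γ−1)/γ) = 261.6 K; V₄ = V₃·(P₃/P₄)^(1/γ) = 0.5168 L.

T₄ ≈ 262 K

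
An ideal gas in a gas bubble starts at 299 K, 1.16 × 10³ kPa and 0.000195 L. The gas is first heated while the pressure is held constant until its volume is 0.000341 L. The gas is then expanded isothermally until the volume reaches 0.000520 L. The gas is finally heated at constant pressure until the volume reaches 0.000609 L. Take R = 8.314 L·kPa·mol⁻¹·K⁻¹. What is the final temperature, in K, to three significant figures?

T₄ ≈ 612 K

P constant ⇒ V ∝ T: P₂ = P₁; T₂ = T₁·(V₂/V₁) = 522.9 K.
Isothermal, so P V is constant: T₃ = T₂; P₃ = P₂·(V₂/V₃) = 760.7 kPa.
Isobaric, so V/T is constant: P₄ = P₃; T₄ = T₃·(V₄/V₃) = 612.4 K.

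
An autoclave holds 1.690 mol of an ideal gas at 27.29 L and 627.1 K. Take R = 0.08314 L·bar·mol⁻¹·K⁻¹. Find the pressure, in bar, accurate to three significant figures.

PV = nRT ⇒ P = nRT/V = (1.690 × 0.08314 × 627.1) / 27.29

P ≈ 3.23 bar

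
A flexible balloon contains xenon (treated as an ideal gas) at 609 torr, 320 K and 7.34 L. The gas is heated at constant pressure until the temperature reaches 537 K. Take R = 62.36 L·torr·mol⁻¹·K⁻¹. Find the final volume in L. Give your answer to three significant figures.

V₂ ≈ 12.3 L

Isobaric, so V/T is constant: P₂ = P₁; V₂ = V₁·(T₂/T₁) = 12.32 L.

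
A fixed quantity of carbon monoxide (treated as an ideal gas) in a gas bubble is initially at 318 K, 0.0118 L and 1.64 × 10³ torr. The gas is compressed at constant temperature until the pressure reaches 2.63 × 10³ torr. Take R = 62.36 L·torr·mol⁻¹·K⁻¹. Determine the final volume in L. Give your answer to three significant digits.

V₂ ≈ 0.00736 L

T constant ⇒ Boyle's law P V = const: T₂ = T₁; V₂ = V₁·(P₁/P₂) = 0.007358 L.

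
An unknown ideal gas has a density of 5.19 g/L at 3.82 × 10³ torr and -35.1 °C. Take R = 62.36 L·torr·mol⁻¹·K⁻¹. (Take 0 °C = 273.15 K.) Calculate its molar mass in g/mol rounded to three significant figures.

ρ = PM/(RT) ⇒ M = ρRT/P = (5.19 × 62.36 × 238.0) / 3.82e+03

M ≈ 20.2 g/mol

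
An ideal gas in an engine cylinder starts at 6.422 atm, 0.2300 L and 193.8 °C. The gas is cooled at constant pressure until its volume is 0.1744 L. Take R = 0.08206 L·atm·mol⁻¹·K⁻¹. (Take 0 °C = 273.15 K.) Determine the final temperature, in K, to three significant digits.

Convert: T₁ = 466.9 K.
P constant ⇒ V ∝ T: P₂ = P₁; T₂ = T₁·(V₂/V₁) = 354.1 K.

T₂ ≈ 354 K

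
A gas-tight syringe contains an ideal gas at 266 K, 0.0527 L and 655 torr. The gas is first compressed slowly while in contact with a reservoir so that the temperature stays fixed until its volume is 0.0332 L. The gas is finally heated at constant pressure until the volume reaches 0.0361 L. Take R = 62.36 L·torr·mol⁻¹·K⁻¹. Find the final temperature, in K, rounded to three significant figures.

T constant ⇒ Boyle's law P V = const: T₂ = T₁; P₂ = P₁·(V₁/V₂) = 1040 torr.
P constant ⇒ V ∝ T: P₃ = P₂; T₃ = T₂·(V₃/V₂) = 289.2 K.

T₃ ≈ 289 K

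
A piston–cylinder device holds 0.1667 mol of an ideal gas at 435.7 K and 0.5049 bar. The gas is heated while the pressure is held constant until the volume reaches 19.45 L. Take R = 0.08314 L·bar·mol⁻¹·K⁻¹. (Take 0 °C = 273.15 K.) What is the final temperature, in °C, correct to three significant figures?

T₂ ≈ 435 °C

From PV = nRT: V₁ = nRT₁/P₁ = 11.96 L.
Isobaric, so V/T is constant: P₂ = P₁; T₂ = T₁·(V₂/V₁) = 708.6 K.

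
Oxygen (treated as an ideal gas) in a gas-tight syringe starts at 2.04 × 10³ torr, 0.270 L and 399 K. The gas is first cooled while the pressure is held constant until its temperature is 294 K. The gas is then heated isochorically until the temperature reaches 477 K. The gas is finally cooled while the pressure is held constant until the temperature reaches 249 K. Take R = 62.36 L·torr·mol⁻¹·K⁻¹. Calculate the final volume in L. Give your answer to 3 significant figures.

P constant ⇒ V ∝ T: P₂ = P₁; V₂ = V₁·(T₂/T₁) = 0.1989 L.
V constant ⇒ P ∝ T: V₃ = V₂; P₃ = P₂·(T₃/T₂) = 3310 torr.
P constant ⇒ V ∝ T: P₄ = P₃; V₄ = V₃·(T₄/T₃) = 0.1039 L.

V₄ ≈ 0.104 L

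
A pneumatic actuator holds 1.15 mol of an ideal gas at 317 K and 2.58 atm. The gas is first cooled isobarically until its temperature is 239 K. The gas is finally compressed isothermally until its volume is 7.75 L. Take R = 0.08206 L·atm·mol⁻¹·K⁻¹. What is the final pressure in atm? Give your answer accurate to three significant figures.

From PV = nRT: V₁ = nRT₁/P₁ = 11.59 L.
Isobaric, so V/T is constant: P₂ = P₁; V₂ = V₁·(T₂/T₁) = 8.742 L.
Isothermal, so P V is constant: T₃ = T₂; P₃ = P₂·(V₂/V₃) = 2.910 atm.

P₃ ≈ 2.91 atm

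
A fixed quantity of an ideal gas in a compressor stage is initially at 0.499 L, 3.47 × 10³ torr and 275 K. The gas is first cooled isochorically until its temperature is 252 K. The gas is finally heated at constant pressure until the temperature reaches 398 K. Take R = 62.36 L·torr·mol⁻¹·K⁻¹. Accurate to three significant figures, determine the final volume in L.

Isochoric, so P/T is constant: V₂ = V₁; P₂ = P₁·(T₂/T₁) = 3180 torr.
P constant ⇒ V ∝ T: P₃ = P₂; V₃ = V₂·(T₃/T₂) = 0.7881 L.

V₃ ≈ 0.788 L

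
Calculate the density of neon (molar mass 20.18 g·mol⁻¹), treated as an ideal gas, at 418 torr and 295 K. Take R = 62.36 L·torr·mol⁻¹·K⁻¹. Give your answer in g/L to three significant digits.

ρ = PM/(RT) = (418 × 20.18) / (62.36 × 295.0)

ρ ≈ 0.459 g/L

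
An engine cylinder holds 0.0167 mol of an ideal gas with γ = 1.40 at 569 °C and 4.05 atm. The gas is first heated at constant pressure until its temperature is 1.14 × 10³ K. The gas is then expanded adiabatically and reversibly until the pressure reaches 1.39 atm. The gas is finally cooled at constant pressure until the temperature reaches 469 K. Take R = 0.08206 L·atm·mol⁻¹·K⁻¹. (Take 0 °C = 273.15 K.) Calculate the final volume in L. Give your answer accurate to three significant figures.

V₄ ≈ 0.462 L

Convert: T₁ = 842.1 K.
From PV = nRT: V₁ = nRT₁/P₁ = 0.2850 L.
Isobaric, so V/T is constant: P₂ = P₁; V₂ = V₁·(T₂/T₁) = 0.3857 L.
Reversible adiabatic, γ = 1.40: T₃ = T₂·(P₃/P₂)^((γ−1)/γ) = 839.9 K; V₃ = V₂·(P₂/P₃)^(1/γ) = 0.8280 L.
Isobaric, so V/T is constant: P₄ = P₃; V₄ = V₃·(T₄/T₃) = 0.4624 L.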